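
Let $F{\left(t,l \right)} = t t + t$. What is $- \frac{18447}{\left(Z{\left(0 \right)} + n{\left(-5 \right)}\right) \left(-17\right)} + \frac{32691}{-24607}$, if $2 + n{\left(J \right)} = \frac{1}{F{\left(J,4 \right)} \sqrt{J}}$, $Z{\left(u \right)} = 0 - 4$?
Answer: $\frac{3 \left(- 185249 \sqrt{5} + 15241993700 i\right)}{418319 \left(\sqrt{5} - 600 i\right)} \approx -182.18 + 0.67399 i$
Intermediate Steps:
$Z{\left(u \right)} = -4$ ($Z{\left(u \right)} = 0 - 4 = -4$)
$F{\left(t,l \right)} = t + t^{2}$ ($F{\left(t,l \right)} = t^{2} + t = t + t^{2}$)
$n{\left(J \right)} = -2 + \frac{1}{J^{\frac{3}{2}} \left(1 + J\right)}$ ($n{\left(J \right)} = -2 + \frac{1}{J \left(1 + J\right) \sqrt{J}} = -2 + \frac{1}{J^{\frac{3}{2}} \left(1 + J\right)}$)
$- \frac{18447}{\left(Z{\left(0 \right)} + n{\left(-5 \right)}\right) \left(-17\right)} + \frac{32691}{-24607} = - \frac{18447}{\left(-4 - \left(2 - \frac{1}{- 5 i \sqrt{5} \left(1 - 5\right)}\right)\right) \left(-17\right)} + \frac{32691}{-24607} = - \frac{18447}{\left(-4 - \left(2 - \frac{\frac{1}{25} i \sqrt{5}}{-4}\right)\right) \left(-17\right)} + 32691 \left(- \frac{1}{24607}\right) = - \frac{18447}{\left(-4 - \left(2 - \frac{i \sqrt{5}}{25} \left(- \frac{1}{4}\right)\right)\right) \left(-17\right)} - \frac{32691}{24607} = - \frac{18447}{\left(-4 - \left(2 + \frac{i \sqrt{5}}{100}\right)\right) \left(-17\right)} - \frac{32691}{24607} = - \frac{18447}{\left(-6 - \frac{i \sqrt{5}}{100}\right) \left(-17\right)} - \frac{32691}{24607} = - \frac{18447}{102 + \frac{17 i \sqrt{5}}{100}} - \frac{32691}{24607} = - \frac{32691}{24607} - \frac{18447}{102 + \frac{17 i \sqrt{5}}{100}}$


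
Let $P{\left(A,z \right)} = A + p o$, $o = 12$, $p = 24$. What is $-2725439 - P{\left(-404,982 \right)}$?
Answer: $-2725323$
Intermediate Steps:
$P{\left(A,z \right)} = 288 + A$ ($P{\left(A,z \right)} = A + 24 \cdot 12 = A + 288 = 288 + A$)
$-2725439 - P{\left(-404,982 \right)} = -2725439 - \left(288 - 404\right) = -2725439 - -116 = -2725439 + 116 = -2725323$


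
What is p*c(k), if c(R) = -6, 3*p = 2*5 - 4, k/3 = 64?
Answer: -12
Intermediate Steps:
k = 192 (k = 3*64 = 192)
p = 2 (p = (2*5 - 4)/3 = (10 - 4)/3 = (1/3)*6 = 2)
p*c(k) = 2*(-6) = -12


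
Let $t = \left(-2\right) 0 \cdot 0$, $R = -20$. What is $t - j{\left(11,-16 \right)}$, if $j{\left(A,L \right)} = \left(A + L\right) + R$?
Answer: $25$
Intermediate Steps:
$j{\left(A,L \right)} = -20 + A + L$ ($j{\left(A,L \right)} = \left(A + L\right) - 20 = -20 + A + L$)
$t = 0$ ($t = 0 \cdot 0 = 0$)
$t - j{\left(11,-16 \right)} = 0 - \left(-20 + 11 - 16\right) = 0 - -25 = 0 + 25 = 25$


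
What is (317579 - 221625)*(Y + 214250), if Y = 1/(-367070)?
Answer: 3773139050759523/183535 ≈ 2.0558e+10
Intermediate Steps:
Y = -1/367070 ≈ -2.7243e-6
(317579 - 221625)*(Y + 214250) = (317579 - 221625)*(-1/367070 + 214250) = 95954*(78644747499/367070) = 3773139050759523/183535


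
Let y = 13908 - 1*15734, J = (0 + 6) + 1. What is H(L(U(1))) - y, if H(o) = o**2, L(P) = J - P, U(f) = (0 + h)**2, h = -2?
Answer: 1835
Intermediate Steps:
J = 7 (J = 6 + 1 = 7)
U(f) = 4 (U(f) = (0 - 2)**2 = (-2)**2 = 4)
L(P) = 7 - P
y = -1826 (y = 13908 - 15734 = -1826)
H(L(U(1))) - y = (7 - 1*4)**2 - 1*(-1826) = (7 - 4)**2 + 1826 = 3**2 + 1826 = 9 + 1826 = 1835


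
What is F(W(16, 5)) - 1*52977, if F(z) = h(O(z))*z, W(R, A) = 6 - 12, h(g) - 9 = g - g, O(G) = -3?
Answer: -53031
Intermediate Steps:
h(g) = 9 (h(g) = 9 + (g - g) = 9 + 0 = 9)
W(R, A) = -6
F(z) = 9*z
F(W(16, 5)) - 1*52977 = 9*(-6) - 1*52977 = -54 - 52977 = -53031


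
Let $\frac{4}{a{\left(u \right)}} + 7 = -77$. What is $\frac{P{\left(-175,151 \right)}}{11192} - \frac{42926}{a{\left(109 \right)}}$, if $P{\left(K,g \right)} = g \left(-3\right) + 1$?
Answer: $\frac{2522245795}{2798} \approx 9.0145 \cdot 10^{5}$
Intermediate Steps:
$a{\left(u \right)} = - \frac{1}{21}$ ($a{\left(u \right)} = \frac{4}{-7 - 77} = \frac{4}{-84} = 4 \left(- \frac{1}{84}\right) = - \frac{1}{21}$)
$P{\left(K,g \right)} = 1 - 3 g$ ($P{\left(K,g \right)} = - 3 g + 1 = 1 - 3 g$)
$\frac{P{\left(-175,151 \right)}}{11192} - \frac{42926}{a{\left(109 \right)}} = \frac{1 - 453}{11192} - \frac{42926}{- \frac{1}{21}} = \left(1 - 453\right) \frac{1}{11192} - -901446 = \left(-452\right) \frac{1}{11192} + 901446 = - \frac{113}{2798} + 901446 = \frac{2522245795}{2798}$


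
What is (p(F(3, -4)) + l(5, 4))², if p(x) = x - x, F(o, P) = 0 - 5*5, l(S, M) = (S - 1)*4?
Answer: 256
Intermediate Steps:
l(S, M) = -4 + 4*S (l(S, M) = (-1 + S)*4 = -4 + 4*S)
F(o, P) = -25 (F(o, P) = 0 - 25 = -25)
p(x) = 0
(p(F(3, -4)) + l(5, 4))² = (0 + (-4 + 4*5))² = (0 + (-4 + 20))² = (0 + 16)² = 16² = 256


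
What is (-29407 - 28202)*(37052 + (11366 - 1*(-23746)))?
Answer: -4157295876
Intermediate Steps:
(-29407 - 28202)*(37052 + (11366 - 1*(-23746))) = -57609*(37052 + (11366 + 23746)) = -57609*(37052 + 35112) = -57609*72164 = -4157295876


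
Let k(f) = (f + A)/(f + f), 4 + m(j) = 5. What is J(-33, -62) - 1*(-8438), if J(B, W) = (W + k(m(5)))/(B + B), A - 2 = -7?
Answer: 278486/33 ≈ 8439.0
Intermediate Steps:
A = -5 (A = 2 - 7 = -5)
m(j) = 1 (m(j) = -4 + 5 = 1)
k(f) = (-5 + f)/(2*f) (k(f) = (f - 5)/(f + f) = (-5 + f)/((2*f)) = (-5 + f)*(1/(2*f)) = (-5 + f)/(2*f))
J(B, W) = (-2 + W)/(2*B) (J(B, W) = (W + (1/2)*(-5 + 1)/1)/(B + B) = (W + (1/2)*1*(-4))/((2*B)) = (W - 2)*(1/(2*B)) = (-2 + W)*(1/(2*B)) = (-2 + W)/(2*B))
J(-33, -62) - 1*(-8438) = (1/2)*(-2 - 62)/(-33) - 1*(-8438) = (1/2)*(-1/33)*(-64) + 8438 = 32/33 + 8438 = 278486/33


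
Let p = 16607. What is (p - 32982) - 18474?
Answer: -34849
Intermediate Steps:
(p - 32982) - 18474 = (16607 - 32982) - 18474 = -16375 - 18474 = -34849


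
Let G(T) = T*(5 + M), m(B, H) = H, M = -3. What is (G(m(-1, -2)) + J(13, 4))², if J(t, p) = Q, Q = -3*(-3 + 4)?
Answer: 49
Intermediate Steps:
Q = -3 (Q = -3*1 = -3)
J(t, p) = -3
G(T) = 2*T (G(T) = T*(5 - 3) = T*2 = 2*T)
(G(m(-1, -2)) + J(13, 4))² = (2*(-2) - 3)² = (-4 - 3)² = (-7)² = 49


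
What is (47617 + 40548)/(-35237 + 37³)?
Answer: 88165/15416 ≈ 5.7191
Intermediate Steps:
(47617 + 40548)/(-35237 + 37³) = 88165/(-35237 + 50653) = 88165/15416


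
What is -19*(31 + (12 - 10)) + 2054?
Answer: 1427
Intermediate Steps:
-19*(31 + (12 - 10)) + 2054 = -19*(31 + 2) + 2054 = -19*33 + 2054 = -627 + 2054 = 1427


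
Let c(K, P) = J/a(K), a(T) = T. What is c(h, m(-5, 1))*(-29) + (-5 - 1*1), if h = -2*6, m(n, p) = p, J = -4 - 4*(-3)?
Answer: 40/3 ≈ 13.333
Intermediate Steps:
J = 8 (J = -4 + 12 = 8)
h = -12
c(K, P) = 8/K
c(h, m(-5, 1))*(-29) + (-5 - 1*1) = (8/(-12))*(-29) + (-5 - 1*1) = (8*(-1/12))*(-29) + (-5 - 1) = -⅔*(-29) - 6 = 58/3 - 6 = 40/3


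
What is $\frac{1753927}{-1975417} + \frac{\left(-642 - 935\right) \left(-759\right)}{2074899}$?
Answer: $- \frac{18474780118}{59402764607} \approx -0.31101$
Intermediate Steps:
$\frac{1753927}{-1975417} + \frac{\left(-642 - 935\right) \left(-759\right)}{2074899} = 1753927 \left(- \frac{1}{1975417}\right) + \left(-1577\right) \left(-759\right) \frac{1}{2074899} = - \frac{1753927}{1975417} + 1196943 \cdot \frac{1}{2074899} = - \frac{1753927}{1975417} + \frac{17347}{30071} = - \frac{18474780118}{59402764607}$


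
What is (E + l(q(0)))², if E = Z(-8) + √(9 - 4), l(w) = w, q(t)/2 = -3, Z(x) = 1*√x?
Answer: (-6 + √5 + 2*I*√2)² ≈ 6.1672 - 21.292*I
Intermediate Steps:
Z(x) = √x
q(t) = -6 (q(t) = 2*(-3) = -6)
E = √5 + 2*I*√2 (E = √(-8) + √(9 - 4) = 2*I*√2 + √5 = √5 + 2*I*√2 ≈ 2.2361 + 2.8284*I)
(E + l(q(0)))² = ((√5 + 2*I*√2) - 6)² = (-6 + √5 + 2*I*√2)²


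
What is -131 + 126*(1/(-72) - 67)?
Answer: -34299/4 ≈ -8574.8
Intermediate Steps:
-131 + 126*(1/(-72) - 67) = -131 + 126*(-1/72 - 67) = -131 + 126*(-4825/72) = -131 - 33775/4 = -34299/4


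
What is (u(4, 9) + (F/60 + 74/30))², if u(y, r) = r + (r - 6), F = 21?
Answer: 790321/3600 ≈ 219.53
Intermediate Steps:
u(y, r) = -6 + 2*r (u(y, r) = r + (-6 + r) = -6 + 2*r)
(u(4, 9) + (F/60 + 74/30))² = ((-6 + 2*9) + (21/60 + 74/30))² = ((-6 + 18) + (21*(1/60) + 74*(1/30)))² = (12 + (7/20 + 37/15))² = (12 + 169/60)² = (889/60)² = 790321/3600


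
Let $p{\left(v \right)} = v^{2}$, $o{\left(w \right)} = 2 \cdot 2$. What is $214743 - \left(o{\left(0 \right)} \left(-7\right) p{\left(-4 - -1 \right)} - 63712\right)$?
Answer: $278707$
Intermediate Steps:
$o{\left(w \right)} = 4$
$214743 - \left(o{\left(0 \right)} \left(-7\right) p{\left(-4 - -1 \right)} - 63712\right) = 214743 - \left(4 \left(-7\right) \left(-4 - -1\right)^{2} - 63712\right) = 214743 - \left(- 28 \left(-4 + 1\right)^{2} - 63712\right) = 214743 - \left(- 28 \left(-3\right)^{2} - 63712\right) = 214743 - \left(\left(-28\right) 9 - 63712\right) = 214743 - \left(-252 - 63712\right) = 214743 - -63964 = 214743 + 63964 = 278707$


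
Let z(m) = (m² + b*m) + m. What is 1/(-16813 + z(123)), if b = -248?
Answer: -1/32065 ≈ -3.1187e-5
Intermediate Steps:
z(m) = m² - 247*m (z(m) = (m² - 248*m) + m = m² - 247*m)
1/(-16813 + z(123)) = 1/(-16813 + 123*(-247 + 123)) = 1/(-16813 + 123*(-124)) = 1/(-16813 - 15252) = 1/(-32065) = -1/32065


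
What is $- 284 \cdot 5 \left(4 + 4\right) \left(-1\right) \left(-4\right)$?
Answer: $-45440$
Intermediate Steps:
$- 284 \cdot 5 \left(4 + 4\right) \left(-1\right) \left(-4\right) = - 284 \cdot 5 \cdot 8 \left(-1\right) \left(-4\right) = - 284 \cdot 40 \left(-1\right) \left(-4\right) = - 284 \left(\left(-40\right) \left(-4\right)\right) = \left(-284\right) 160 = -45440$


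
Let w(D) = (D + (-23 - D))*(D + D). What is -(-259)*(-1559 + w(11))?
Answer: -534835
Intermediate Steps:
w(D) = -46*D
-(-259)*(-1559 + w(11)) = -(-259)*(-1559 - 46*11) = -(-259)*(-1559 - 506) = -(-259)*(-2065) = -1*534835 = -534835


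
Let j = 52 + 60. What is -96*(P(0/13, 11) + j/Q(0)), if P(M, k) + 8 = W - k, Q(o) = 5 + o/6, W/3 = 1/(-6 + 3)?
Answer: -1152/5 ≈ -230.40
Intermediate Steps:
j = 112
W = -1 (W = 3/(-6 + 3) = 3/(-3) = 3*(-⅓) = -1)
Q(o) = 5 + o/6 (Q(o) = 5 + o*(⅙) = 5 + o/6)
P(M, k) = -9 - k (P(M, k) = -8 + (-1 - k) = -9 - k)
-96*(P(0/13, 11) + j/Q(0)) = -96*((-9 - 1*11) + 112/(5 + (⅙)*0)) = -96*((-9 - 11) + 112/(5 + 0)) = -96*(-20 + 112/5) = -96*12/5 = -1152/5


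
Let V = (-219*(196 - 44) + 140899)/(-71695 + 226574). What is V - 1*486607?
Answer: -75365097942/154879 ≈ -4.8661e+5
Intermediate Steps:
V = 107611/154879 (V = (-219*152 + 140899)/154879 = (-33288 + 140899)*(1/154879) = 107611*(1/154879) = 107611/154879 ≈ 0.69481)
V - 1*486607 = 107611/154879 - 1*486607 = 107611/154879 - 486607 = -75365097942/154879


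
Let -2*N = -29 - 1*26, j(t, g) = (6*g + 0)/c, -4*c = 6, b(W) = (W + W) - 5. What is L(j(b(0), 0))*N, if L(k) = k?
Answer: 0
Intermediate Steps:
b(W) = -5 + 2*W (b(W) = 2*W - 5 = -5 + 2*W)
c = -3/2 (c = -¼*6 = -3/2 ≈ -1.5000)
j(t, g) = -4*g (j(t, g) = (6*g + 0)/(-3/2) = (6*g)*(-⅔) = -4*g)
N = 55/2 (N = -(-29 - 1*26)/2 = -(-29 - 26)/2 = -½*(-55) = 55/2 ≈ 27.500)
L(j(b(0), 0))*N = -4*0*(55/2) = 0*(55/2) = 0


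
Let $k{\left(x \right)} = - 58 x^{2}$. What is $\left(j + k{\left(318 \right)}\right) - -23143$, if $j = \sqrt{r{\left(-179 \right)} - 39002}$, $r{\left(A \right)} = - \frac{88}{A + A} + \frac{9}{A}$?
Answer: $-5842049 + \frac{i \sqrt{1249656817}}{179} \approx -5.842 \cdot 10^{6} + 197.49 i$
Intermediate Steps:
$r{\left(A \right)} = - \frac{35}{A}$ ($r{\left(A \right)} = - \frac{88}{2 A} + \frac{9}{A} = - 88 \frac{1}{2 A} + \frac{9}{A} = - \frac{44}{A} + \frac{9}{A} = - \frac{35}{A}$)
$j = \frac{i \sqrt{1249656817}}{179}$ ($j = \sqrt{- \frac{35}{-179} - 39002} = \sqrt{\left(-35\right) \left(- \frac{1}{179}\right) - 39002} = \sqrt{\frac{35}{179} - 39002} = \sqrt{- \frac{6981323}{179}} = \frac{i \sqrt{1249656817}}{179} \approx 197.49 i$)
$\left(j + k{\left(318 \right)}\right) - -23143 = \left(\frac{i \sqrt{1249656817}}{179} - 58 \cdot 318^{2}\right) - -23143 = \left(\frac{i \sqrt{1249656817}}{179} - 5865192\right) + 23143 = \left(-5865192 + \frac{i \sqrt{1249656817}}{179}\right) + 23143 = -5842049 + \frac{i \sqrt{1249656817}}{179}$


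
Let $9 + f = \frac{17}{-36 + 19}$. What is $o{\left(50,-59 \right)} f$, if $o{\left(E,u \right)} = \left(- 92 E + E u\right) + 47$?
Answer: $75030$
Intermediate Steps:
$o{\left(E,u \right)} = 47 - 92 E + E u$
$f = -10$ ($f = -9 + \frac{17}{-36 + 19} = -9 + \frac{17}{-17} = -9 + 17 \left(- \frac{1}{17}\right) = -9 - 1 = -10$)
$o{\left(50,-59 \right)} f = \left(47 - 4600 + 50 \left(-59\right)\right) \left(-10\right) = \left(47 - 4600 - 2950\right) \left(-10\right) = \left(-7503\right) \left(-10\right) = 75030$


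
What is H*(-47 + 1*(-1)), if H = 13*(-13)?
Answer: 8112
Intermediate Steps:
H = -169
H*(-47 + 1*(-1)) = -169*(-47 + 1*(-1)) = -169*(-47 - 1) = -169*(-48) = 8112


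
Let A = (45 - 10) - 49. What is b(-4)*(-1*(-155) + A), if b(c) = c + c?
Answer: -1128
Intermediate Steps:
b(c) = 2*c
A = -14 (A = 35 - 49 = -14)
b(-4)*(-1*(-155) + A) = (2*(-4))*(-1*(-155) - 14) = -8*(155 - 14) = -8*141 = -1128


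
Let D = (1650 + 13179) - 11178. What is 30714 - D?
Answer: 27063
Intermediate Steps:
D = 3651 (D = 14829 - 11178 = 3651)
30714 - D = 30714 - 1*3651 = 30714 - 3651 = 27063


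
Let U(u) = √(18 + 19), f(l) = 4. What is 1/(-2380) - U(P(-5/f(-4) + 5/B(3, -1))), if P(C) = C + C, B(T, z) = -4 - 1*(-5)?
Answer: -1/2380 - √37 ≈ -6.0832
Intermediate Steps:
B(T, z) = 1 (B(T, z) = -4 + 5 = 1)
P(C) = 2*C
U(u) = √37
1/(-2380) - U(P(-5/f(-4) + 5/B(3, -1))) = 1/(-2380) - √37 = -1/2380 - √37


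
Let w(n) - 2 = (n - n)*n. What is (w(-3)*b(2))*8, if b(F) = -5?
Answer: -80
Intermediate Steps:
w(n) = 2 (w(n) = 2 + (n - n)*n = 2 + 0*n = 2 + 0 = 2)
(w(-3)*b(2))*8 = (2*(-5))*8 = -10*8 = -80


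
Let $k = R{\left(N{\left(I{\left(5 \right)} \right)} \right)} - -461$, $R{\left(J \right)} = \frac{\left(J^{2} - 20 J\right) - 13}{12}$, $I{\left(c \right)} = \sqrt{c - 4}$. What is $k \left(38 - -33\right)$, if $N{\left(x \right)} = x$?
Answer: $\frac{97625}{3} \approx 32542.0$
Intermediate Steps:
$I{\left(c \right)} = \sqrt{-4 + c}$
$R{\left(J \right)} = - \frac{13}{12} - \frac{5 J}{3} + \frac{J^{2}}{12}$ ($R{\left(J \right)} = \left(-13 + J^{2} - 20 J\right) \frac{1}{12} = - \frac{13}{12} - \frac{5 J}{3} + \frac{J^{2}}{12}$)
$k = \frac{1375}{3}$ ($k = \left(- \frac{13}{12} - \frac{5 \sqrt{-4 + 5}}{3} + \frac{\left(\sqrt{-4 + 5}\right)^{2}}{12}\right) - -461 = \left(- \frac{13}{12} - \frac{5 \sqrt{1}}{3} + \frac{\left(\sqrt{1}\right)^{2}}{12}\right) + 461 = \left(- \frac{13}{12} - \frac{5}{3} + \frac{1^{2}}{12}\right) + 461 = \left(- \frac{13}{12} - \frac{5}{3} + \frac{1}{12} \cdot 1\right) + 461 = \left(- \frac{13}{12} - \frac{5}{3} + \frac{1}{12}\right) + 461 = - \frac{8}{3} + 461 = \frac{1375}{3} \approx 458.33$)
$k \left(38 - -33\right) = \frac{1375 \left(38 - -33\right)}{3} = \frac{1375 \left(38 + 33\right)}{3} = \frac{1375}{3} \cdot 71 = \frac{97625}{3}$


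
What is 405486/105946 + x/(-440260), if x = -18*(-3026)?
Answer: 21593574954/5830473245 ≈ 3.7036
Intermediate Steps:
x = 54468
405486/105946 + x/(-440260) = 405486/105946 + 54468/(-440260) = 405486*(1/105946) + 54468*(-1/440260) = 202743/52973 - 13617/110065 = 21593574954/5830473245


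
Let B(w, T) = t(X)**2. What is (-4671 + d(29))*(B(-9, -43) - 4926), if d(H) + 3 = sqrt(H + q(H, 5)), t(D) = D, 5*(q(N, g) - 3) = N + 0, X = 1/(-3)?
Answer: 69070814/3 - 44333*sqrt(105)/15 ≈ 2.2993e+7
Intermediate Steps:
X = -1/3 ≈ -0.33333
q(N, g) = 3 + N/5 (q(N, g) = 3 + (N + 0)/5 = 3 + N/5)
d(H) = -3 + sqrt(3 + 6*H/5) (d(H) = -3 + sqrt(H + (3 + H/5)) = -3 + sqrt(3 + 6*H/5))
B(w, T) = 1/9 (B(w, T) = (-1/3)**2 = 1/9)
(-4671 + d(29))*(B(-9, -43) - 4926) = (-4671 + (-3 + sqrt(75 + 30*29)/5))*(1/9 - 4926) = (-4671 + (-3 + sqrt(75 + 870)/5))*(-44333/9) = (-4671 + (-3 + sqrt(945)/5))*(-44333/9) = (-4671 + (-3 + (3*sqrt(105))/5))*(-44333/9) = (-4671 + (-3 + 3*sqrt(105)/5))*(-44333/9) = (-4674 + 3*sqrt(105)/5)*(-44333/9) = 69070814/3 - 44333*sqrt(105)/15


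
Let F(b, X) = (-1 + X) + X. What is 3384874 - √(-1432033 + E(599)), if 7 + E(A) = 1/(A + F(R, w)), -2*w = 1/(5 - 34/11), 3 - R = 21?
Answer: 3384874 - I*√225442060112873/12547 ≈ 3.3849e+6 - 1196.7*I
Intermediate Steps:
R = -18 (R = 3 - 1*21 = 3 - 21 = -18)
w = -11/42 (w = -1/(2*(5 - 34/11)) = -1/(2*21/11) = -½*11/21 = -11/42 ≈ -0.26190)
F(b, X) = -1 + 2*X
E(A) = -7 + 1/(-32/21 + A) (E(A) = -7 + 1/(A + (-1 + 2*(-11/42))) = -7 + 1/(A + (-1 - 11/21)) = -7 + 1/(A - 32/21) = -7 + 1/(-32/21 + A))
3384874 - √(-1432033 + E(599)) = 3384874 - √(-1432033 + 49*(5 - 3*599)/(-32 + 21*599)) = 3384874 - √(-1432033 + 49*(5 - 1797)/(-32 + 12579)) = 3384874 - √(-1432033 + 49*(-1792)/12547) = 3384874 - √(-1432033 + 49*(1/12547)*(-1792)) = 3384874 - √(-1432033 - 87808/12547) = 3384874 - √(-17967805859/12547) = 3384874 - I*√225442060112873/12547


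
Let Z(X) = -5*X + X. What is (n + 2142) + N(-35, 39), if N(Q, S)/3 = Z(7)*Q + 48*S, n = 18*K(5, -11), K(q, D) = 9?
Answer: 10860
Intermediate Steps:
Z(X) = -4*X
n = 162 (n = 18*9 = 162)
N(Q, S) = -84*Q + 144*S (N(Q, S) = 3*((-4*7)*Q + 48*S) = 3*(-28*Q + 48*S) = -84*Q + 144*S)
(n + 2142) + N(-35, 39) = (162 + 2142) + (-84*(-35) + 144*39) = 2304 + (2940 + 5616) = 2304 + 8556 = 10860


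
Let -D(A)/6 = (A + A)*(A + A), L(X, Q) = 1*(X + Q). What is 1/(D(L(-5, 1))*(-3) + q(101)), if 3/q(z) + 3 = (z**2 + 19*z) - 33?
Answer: 4028/4640257 ≈ 0.00086806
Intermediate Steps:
L(X, Q) = Q + X (L(X, Q) = 1*(Q + X) = Q + X)
D(A) = -24*A**2 (D(A) = -6*(A + A)*(A + A) = -6*2*A*2*A = -24*A**2)
q(z) = 3/(-36 + z**2 + 19*z) (q(z) = 3/(-3 + ((z**2 + 19*z) - 33)) = 3/(-3 + (-33 + z**2 + 19*z)) = 3/(-36 + z**2 + 19*z))
1/(D(L(-5, 1))*(-3) + q(101)) = 1/(-24*(1 - 5)**2*(-3) + 3/(-36 + 101**2 + 19*101)) = 1/(-24*(-4)**2*(-3) + 3/(-36 + 10201 + 1919)) = 1/(-24*16*(-3) + 3/12084) = 1/(-384*(-3) + 3*(1/12084)) = 1/(1152 + 1/4028) = 1/(4640257/4028) = 4028/4640257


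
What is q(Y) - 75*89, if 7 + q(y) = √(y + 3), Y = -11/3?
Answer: -6682 + I*√6/3 ≈ -6682.0 + 0.8165*I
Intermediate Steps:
Y = -11/3 (Y = -11*⅓ = -11/3 ≈ -3.6667)
q(y) = -7 + √(3 + y) (q(y) = -7 + √(y + 3) = -7 + √(3 + y))
q(Y) - 75*89 = (-7 + √(3 - 11/3)) - 75*89 = (-7 + √(-⅔)) - 6675 = (-7 + I*√6/3) - 6675 = -6682 + I*√6/3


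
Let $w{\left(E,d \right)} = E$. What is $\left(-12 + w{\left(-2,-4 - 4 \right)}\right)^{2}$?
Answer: $196$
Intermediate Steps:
$\left(-12 + w{\left(-2,-4 - 4 \right)}\right)^{2} = \left(-12 - 2\right)^{2} = \left(-14\right)^{2} = 196$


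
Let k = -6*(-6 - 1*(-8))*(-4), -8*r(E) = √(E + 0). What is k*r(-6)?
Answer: -6*I*√6 ≈ -14.697*I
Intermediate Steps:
r(E) = -√E/8 (r(E) = -√(E + 0)/8 = -√E/8)
k = 48 (k = -6*(-6 + 8)*(-4) = -6*2*(-4) = -12*(-4) = 48)
k*r(-6) = 48*(-I*√6/8) = -6*I*√6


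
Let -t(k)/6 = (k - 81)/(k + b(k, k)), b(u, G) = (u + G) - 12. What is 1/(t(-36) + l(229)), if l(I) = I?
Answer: 20/4463 ≈ 0.0044813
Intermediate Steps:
b(u, G) = -12 + G + u (b(u, G) = (G + u) - 12 = -12 + G + u)
t(k) = -6*(-81 + k)/(-12 + 3*k) (t(k) = -6*(k - 81)/(k + (-12 + k + k)) = -6*(-81 + k)/(k + (-12 + 2*k)) = -6*(-81 + k)/(-12 + 3*k))
1/(t(-36) + l(229)) = 1/(2*(81 - 1*(-36))/(-4 - 36) + 229) = 1/(2*(81 + 36)/(-40) + 229) = 1/(2*(-1/40)*117 + 229) = 1/(-117/20 + 229) = 1/(4463/20) = 20/4463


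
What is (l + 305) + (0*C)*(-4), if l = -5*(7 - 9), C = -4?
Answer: 315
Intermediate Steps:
l = 10 (l = -5*(-2) = 10)
(l + 305) + (0*C)*(-4) = (10 + 305) + (0*(-4))*(-4) = 315 + 0*(-4) = 315 + 0 = 315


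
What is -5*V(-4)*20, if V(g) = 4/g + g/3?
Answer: 700/3 ≈ 233.33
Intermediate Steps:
V(g) = 4/g + g/3 (V(g) = 4/g + g*(1/3) = 4/g + g/3)
-5*V(-4)*20 = -5*(4/(-4) + (1/3)*(-4))*20 = -5*(4*(-1/4) - 4/3)*20 = -5*(-1 - 4/3)*20 = -5*(-7/3)*20 = (35/3)*20 = 700/3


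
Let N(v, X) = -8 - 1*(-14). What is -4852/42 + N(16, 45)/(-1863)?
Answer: -502196/4347 ≈ -115.53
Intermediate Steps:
N(v, X) = 6 (N(v, X) = -8 + 14 = 6)
-4852/42 + N(16, 45)/(-1863) = -4852/42 + 6/(-1863) = -4852*1/42 + 6*(-1/1863) = -2426/21 - 2/621 = -502196/4347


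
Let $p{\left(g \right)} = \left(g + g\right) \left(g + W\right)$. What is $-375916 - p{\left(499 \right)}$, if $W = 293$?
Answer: $-1166332$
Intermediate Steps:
$p{\left(g \right)} = 2 g \left(293 + g\right)$ ($p{\left(g \right)} = \left(g + g\right) \left(g + 293\right) = 2 g \left(293 + g\right)$)
$-375916 - p{\left(499 \right)} = -375916 - 2 \cdot 499 \left(293 + 499\right) = -375916 - 2 \cdot 499 \cdot 792 = -375916 - 790416 = -1166332$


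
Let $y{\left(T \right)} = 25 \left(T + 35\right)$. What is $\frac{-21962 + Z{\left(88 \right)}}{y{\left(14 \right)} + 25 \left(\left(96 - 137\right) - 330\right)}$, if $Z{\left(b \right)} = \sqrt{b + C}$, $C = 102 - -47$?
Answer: $\frac{10981}{4025} - \frac{\sqrt{237}}{8050} \approx 2.7263$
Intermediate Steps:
$C = 149$ ($C = 102 + 47 = 149$)
$Z{\left(b \right)} = \sqrt{149 + b}$ ($Z{\left(b \right)} = \sqrt{b + 149} = \sqrt{149 + b}$)
$y{\left(T \right)} = 875 + 25 T$ ($y{\left(T \right)} = 25 \left(35 + T\right) = 875 + 25 T$)
$\frac{-21962 + Z{\left(88 \right)}}{y{\left(14 \right)} + 25 \left(\left(96 - 137\right) - 330\right)} = \frac{-21962 + \sqrt{149 + 88}}{\left(875 + 25 \cdot 14\right) + 25 \left(\left(96 - 137\right) - 330\right)} = \frac{-21962 + \sqrt{237}}{\left(875 + 350\right) + 25 \left(-41 - 330\right)} = \frac{-21962 + \sqrt{237}}{1225 + 25 \left(-371\right)} = \frac{-21962 + \sqrt{237}}{1225 - 9275} = \frac{-21962 + \sqrt{237}}{-8050} = \left(-21962 + \sqrt{237}\right) \left(- \frac{1}{8050}\right) = \frac{10981}{4025} - \frac{\sqrt{237}}{8050}$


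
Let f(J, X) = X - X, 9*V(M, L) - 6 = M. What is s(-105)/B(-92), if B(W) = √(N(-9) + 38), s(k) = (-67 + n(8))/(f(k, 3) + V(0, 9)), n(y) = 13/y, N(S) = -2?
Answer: -523/32 ≈ -16.344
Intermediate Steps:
V(M, L) = ⅔ + M/9
f(J, X) = 0
s(k) = -1569/16 (s(k) = (-67 + 13/8)/(0 + (⅔ + (⅑)*0)) = (-67 + 13*(⅛))/(0 + (⅔ + 0)) = (-67 + 13/8)/(0 + ⅔) = -523/(8*⅔) = -523/8*3/2 = -1569/16)
B(W) = 6 (B(W) = √(-2 + 38) = √36 = 6)
s(-105)/B(-92) = -1569/16/6 = -1569/16*⅙ = -523/32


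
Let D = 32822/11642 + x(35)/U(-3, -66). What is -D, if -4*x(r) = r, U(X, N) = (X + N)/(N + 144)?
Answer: -3403461/267766 ≈ -12.711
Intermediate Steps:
U(X, N) = (N + X)/(144 + N)
x(r) = -r/4
D = 3403461/267766 (D = 32822/11642 + (-1/4*35)/(((-66 - 3)/(144 - 66))) = 32822*(1/11642) - 35/(4*(-69/78)) = 16411/5821 - 35/(4*((1/78)*(-69))) = 16411/5821 - 35/(4*(-23/26)) = 16411/5821 - 35/4*(-26/23) = 16411/5821 + 455/46 = 3403461/267766 ≈ 12.711)
-D = -1*3403461/267766 = -3403461/267766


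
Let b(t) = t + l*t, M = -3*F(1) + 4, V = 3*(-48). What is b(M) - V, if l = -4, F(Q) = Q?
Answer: 141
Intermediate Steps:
V = -144
M = 1 (M = -3*1 + 4 = -3 + 4 = 1)
b(t) = -3*t (b(t) = t - 4*t = -3*t)
b(M) - V = -3*1 - 1*(-144) = -3 + 144 = 141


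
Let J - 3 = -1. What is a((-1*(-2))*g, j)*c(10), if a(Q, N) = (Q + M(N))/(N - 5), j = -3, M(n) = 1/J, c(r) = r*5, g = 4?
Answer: -425/8 ≈ -53.125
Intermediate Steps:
J = 2 (J = 3 - 1 = 2)
c(r) = 5*r
M(n) = ½ (M(n) = 1/2 = ½)
a(Q, N) = (½ + Q)/(-5 + N) (a(Q, N) = (Q + ½)/(N - 5) = (½ + Q)/(-5 + N))
a((-1*(-2))*g, j)*c(10) = ((½ - 1*(-2)*4)/(-5 - 3))*(5*10) = ((½ + 2*4)/(-8))*50 = -(½ + 8)/8*50 = -⅛*17/2*50 = -17/16*50 = -425/8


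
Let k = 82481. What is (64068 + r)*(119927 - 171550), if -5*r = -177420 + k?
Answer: -21437947817/5 ≈ -4.2876e+9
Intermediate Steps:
r = 94939/5 (r = -(-177420 + 82481)/5 = -⅕*(-94939) = 94939/5 ≈ 18988.)
(64068 + r)*(119927 - 171550) = (64068 + 94939/5)*(119927 - 171550) = (415279/5)*(-51623) = -21437947817/5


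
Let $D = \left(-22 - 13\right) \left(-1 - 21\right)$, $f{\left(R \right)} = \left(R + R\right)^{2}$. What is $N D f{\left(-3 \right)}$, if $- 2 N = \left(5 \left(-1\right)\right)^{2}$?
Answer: $-346500$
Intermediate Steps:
$f{\left(R \right)} = 4 R^{2}$ ($f{\left(R \right)} = \left(2 R\right)^{2} = 4 R^{2}$)
$D = 770$ ($D = \left(-35\right) \left(-22\right) = 770$)
$N = - \frac{25}{2}$ ($N = - \frac{\left(5 \left(-1\right)\right)^{2}}{2} = - \frac{\left(-5\right)^{2}}{2} = \left(- \frac{1}{2}\right) 25 = - \frac{25}{2} \approx -12.5$)
$N D f{\left(-3 \right)} = \left(- \frac{25}{2}\right) 770 \cdot 4 \left(-3\right)^{2} = - 9625 \cdot 4 \cdot 9 = \left(-9625\right) 36 = -346500$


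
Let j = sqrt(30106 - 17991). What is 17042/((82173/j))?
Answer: 17042*sqrt(12115)/82173 ≈ 22.827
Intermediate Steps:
j = sqrt(12115) ≈ 110.07
17042/((82173/j)) = 17042/((82173/(sqrt(12115)))) = 17042/((82173*(sqrt(12115)/12115))) = 17042/((82173*sqrt(12115)/12115)) = 17042*(sqrt(12115)/82173) = 17042*sqrt(12115)/82173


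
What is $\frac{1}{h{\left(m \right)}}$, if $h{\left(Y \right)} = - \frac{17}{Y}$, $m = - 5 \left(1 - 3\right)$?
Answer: $- \frac{10}{17} \approx -0.58823$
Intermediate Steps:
$m = 10$ ($m = \left(-5\right) \left(-2\right) = 10$)
$\frac{1}{h{\left(m \right)}} = \frac{1}{\left(-17\right) \frac{1}{10}} = \frac{1}{- \frac{17}{10}} = - \frac{10}{17}$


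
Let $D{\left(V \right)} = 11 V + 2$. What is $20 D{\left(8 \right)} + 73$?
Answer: $1873$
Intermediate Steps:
$D{\left(V \right)} = 2 + 11 V$
$20 D{\left(8 \right)} + 73 = 20 \left(2 + 11 \cdot 8\right) + 73 = 20 \left(2 + 88\right) + 73 = 20 \cdot 90 + 73 = 1800 + 73 = 1873$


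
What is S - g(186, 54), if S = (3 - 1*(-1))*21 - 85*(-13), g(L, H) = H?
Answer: 1135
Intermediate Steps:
S = 1189 (S = (3 + 1)*21 + 1105 = 4*21 + 1105 = 84 + 1105 = 1189)
S - g(186, 54) = 1189 - 1*54 = 1189 - 54 = 1135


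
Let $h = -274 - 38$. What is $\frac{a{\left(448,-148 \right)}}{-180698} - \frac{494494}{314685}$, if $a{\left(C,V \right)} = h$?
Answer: $- \frac{6375421078}{4061639295} \approx -1.5697$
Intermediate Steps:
$h = -312$ ($h = -274 - 38 = -312$)
$a{\left(C,V \right)} = -312$
$\frac{a{\left(448,-148 \right)}}{-180698} - \frac{494494}{314685} = - \frac{312}{-180698} - \frac{494494}{314685} = \left(-312\right) \left(- \frac{1}{180698}\right) - \frac{70642}{44955} = \frac{156}{90349} - \frac{70642}{44955} = - \frac{6375421078}{4061639295}$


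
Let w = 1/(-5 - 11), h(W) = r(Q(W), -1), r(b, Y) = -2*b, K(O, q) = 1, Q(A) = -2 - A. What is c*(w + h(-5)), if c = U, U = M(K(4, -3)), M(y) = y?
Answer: -97/16 ≈ -6.0625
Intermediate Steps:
h(W) = 4 + 2*W (h(W) = -2*(-2 - W) = 4 + 2*W)
w = -1/16 (w = 1/(-16) = -1/16 ≈ -0.062500)
U = 1
c = 1
c*(w + h(-5)) = 1*(-1/16 + (4 + 2*(-5))) = 1*(-1/16 + (4 - 10)) = 1*(-1/16 - 6) = 1*(-97/16) = -97/16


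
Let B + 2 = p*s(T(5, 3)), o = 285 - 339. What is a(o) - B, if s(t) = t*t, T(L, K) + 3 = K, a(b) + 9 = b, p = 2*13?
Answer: -61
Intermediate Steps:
o = -54
p = 26
a(b) = -9 + b
T(L, K) = -3 + K
s(t) = t²
B = -2 (B = -2 + 26*(-3 + 3)² = -2 + 26*0² = -2 + 26*0 = -2 + 0 = -2)
a(o) - B = (-9 - 54) - 1*(-2) = -63 + 2 = -61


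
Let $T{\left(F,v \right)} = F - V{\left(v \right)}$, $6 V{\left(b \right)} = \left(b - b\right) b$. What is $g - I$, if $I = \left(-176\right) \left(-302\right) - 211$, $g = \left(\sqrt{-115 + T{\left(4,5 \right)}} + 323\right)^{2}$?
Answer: $51277 + 646 i \sqrt{111} \approx 51277.0 + 6806.0 i$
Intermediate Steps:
$V{\left(b \right)} = 0$ ($V{\left(b \right)} = \frac{\left(b - b\right) b}{6} = \frac{0 b}{6} = \frac{1}{6} \cdot 0 = 0$)
$T{\left(F,v \right)} = F$ ($T{\left(F,v \right)} = F - 0 = F + 0 = F$)
$g = \left(323 + i \sqrt{111}\right)^{2}$ ($g = \left(\sqrt{-115 + 4} + 323\right)^{2} = \left(\sqrt{-111} + 323\right)^{2} = \left(i \sqrt{111} + 323\right)^{2} = \left(323 + i \sqrt{111}\right)^{2} \approx 1.0422 \cdot 10^{5} + 6806.0 i$)
$I = 52941$ ($I = 53152 - 211 = 52941$)
$g - I = \left(323 + i \sqrt{111}\right)^{2} - 52941 = -52941 + \left(323 + i \sqrt{111}\right)^{2}$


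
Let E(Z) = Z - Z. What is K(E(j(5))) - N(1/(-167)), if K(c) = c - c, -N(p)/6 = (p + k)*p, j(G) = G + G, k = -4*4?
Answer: 16038/27889 ≈ 0.57507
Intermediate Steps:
k = -16
j(G) = 2*G
N(p) = -6*p*(-16 + p) (N(p) = -6*(p - 16)*p = -6*(-16 + p)*p = -6*p*(-16 + p))
E(Z) = 0
K(c) = 0
K(E(j(5))) - N(1/(-167)) = 0 - 6*(16 - 1/(-167))/(-167) = 0 - 6*(-1)*(16 - 1*(-1/167))/167 = 0 - 6*(-1)*(16 + 1/167)/167 = 0 - 6*(-1)*2673/(167*167) = 0 - 1*(-16038/27889) = 0 + 16038/27889 = 16038/27889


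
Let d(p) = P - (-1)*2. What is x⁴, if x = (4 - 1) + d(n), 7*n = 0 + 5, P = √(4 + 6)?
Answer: (5 + √10)⁴ ≈ 4438.6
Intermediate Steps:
P = √10 ≈ 3.1623
n = 5/7 (n = (0 + 5)/7 = (⅐)*5 = 5/7 ≈ 0.71429)
d(p) = 2 + √10 (d(p) = √10 - (-1)*2 = √10 - 1*(-2) = √10 + 2 = 2 + √10)
x = 5 + √10 (x = (4 - 1) + (2 + √10) = 3 + (2 + √10) = 5 + √10 ≈ 8.1623)
x⁴ = (5 + √10)⁴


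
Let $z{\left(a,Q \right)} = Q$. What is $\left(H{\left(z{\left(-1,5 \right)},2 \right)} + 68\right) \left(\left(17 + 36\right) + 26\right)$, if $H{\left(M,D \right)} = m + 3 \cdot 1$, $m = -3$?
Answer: $5372$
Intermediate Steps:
$H{\left(M,D \right)} = 0$ ($H{\left(M,D \right)} = -3 + 3 \cdot 1 = -3 + 3 = 0$)
$\left(H{\left(z{\left(-1,5 \right)},2 \right)} + 68\right) \left(\left(17 + 36\right) + 26\right) = \left(0 + 68\right) \left(\left(17 + 36\right) + 26\right) = 68 \left(53 + 26\right) = 68 \cdot 79 = 5372$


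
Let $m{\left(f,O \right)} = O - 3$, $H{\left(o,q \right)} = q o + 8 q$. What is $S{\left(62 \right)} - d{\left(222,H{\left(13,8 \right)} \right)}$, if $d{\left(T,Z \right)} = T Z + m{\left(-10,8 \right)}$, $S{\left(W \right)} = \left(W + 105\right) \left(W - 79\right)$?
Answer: $-40140$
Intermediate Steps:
$H{\left(o,q \right)} = 8 q + o q$ ($H{\left(o,q \right)} = o q + 8 q = 8 q + o q$)
$m{\left(f,O \right)} = -3 + O$ ($m{\left(f,O \right)} = O - 3 = -3 + O$)
$S{\left(W \right)} = \left(-79 + W\right) \left(105 + W\right)$ ($S{\left(W \right)} = \left(105 + W\right) \left(-79 + W\right) = \left(-79 + W\right) \left(105 + W\right)$)
$d{\left(T,Z \right)} = 5 + T Z$ ($d{\left(T,Z \right)} = T Z + \left(-3 + 8\right) = T Z + 5 = 5 + T Z$)
$S{\left(62 \right)} - d{\left(222,H{\left(13,8 \right)} \right)} = \left(-8295 + 62^{2} + 26 \cdot 62\right) - \left(5 + 222 \cdot 8 \left(8 + 13\right)\right) = \left(-8295 + 3844 + 1612\right) - \left(5 + 222 \cdot 8 \cdot 21\right) = -2839 - \left(5 + 222 \cdot 168\right) = -2839 - \left(5 + 37296\right) = -2839 - 37301 = -40140$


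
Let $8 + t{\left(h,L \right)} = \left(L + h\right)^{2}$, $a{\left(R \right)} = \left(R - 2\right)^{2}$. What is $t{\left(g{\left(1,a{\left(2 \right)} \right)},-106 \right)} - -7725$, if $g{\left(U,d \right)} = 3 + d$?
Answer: $18326$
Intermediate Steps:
$a{\left(R \right)} = \left(-2 + R\right)^{2}$
$t{\left(h,L \right)} = -8 + \left(L + h\right)^{2}$
$t{\left(g{\left(1,a{\left(2 \right)} \right)},-106 \right)} - -7725 = \left(-8 + \left(-106 + \left(3 + \left(-2 + 2\right)^{2}\right)\right)^{2}\right) - -7725 = \left(-8 + \left(-106 + \left(3 + 0^{2}\right)\right)^{2}\right) + 7725 = \left(-8 + \left(-106 + \left(3 + 0\right)\right)^{2}\right) + 7725 = \left(-8 + \left(-106 + 3\right)^{2}\right) + 7725 = \left(-8 + \left(-103\right)^{2}\right) + 7725 = \left(-8 + 10609\right) + 7725 = 10601 + 7725 = 18326$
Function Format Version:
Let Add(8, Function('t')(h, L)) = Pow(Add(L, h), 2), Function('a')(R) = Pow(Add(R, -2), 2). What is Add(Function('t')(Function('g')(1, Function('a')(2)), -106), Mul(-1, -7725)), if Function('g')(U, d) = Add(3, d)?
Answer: 18326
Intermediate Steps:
Function('a')(R) = Pow(Add(-2, R), 2)
Function('t')(h, L) = Add(-8, Pow(Add(L, h), 2))
Add(Function('t')(Function('g')(1, Function('a')(2)), -106), Mul(-1, -7725)) = Add(Add(-8, Pow(Add(-106, Add(3, Pow(Add(-2, 2), 2))), 2)), Mul(-1, -7725)) = Add(Add(-8, Pow(Add(-106, Add(3, Pow(0, 2))), 2)), 7725) = Add(Add(-8, Pow(Add(-106, Add(3, 0)), 2)), 7725) = Add(Add(-8, Pow(Add(-106, 3), 2)), 7725) = Add(Add(-8, Pow(-103, 2)), 7725) = Add(Add(-8, 10609), 7725) = Add(10601, 7725) = 18326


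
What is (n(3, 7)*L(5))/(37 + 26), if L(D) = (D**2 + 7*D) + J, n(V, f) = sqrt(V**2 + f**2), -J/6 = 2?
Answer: 16*sqrt(58)/21 ≈ 5.8025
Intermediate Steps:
J = -12 (J = -6*2 = -12)
L(D) = -12 + D**2 + 7*D (L(D) = (D**2 + 7*D) - 12 = -12 + D**2 + 7*D)
(n(3, 7)*L(5))/(37 + 26) = (sqrt(3**2 + 7**2)*(-12 + 5**2 + 7*5))/(37 + 26) = (sqrt(9 + 49)*(-12 + 25 + 35))/63 = (sqrt(58)*48)*(1/63) = (48*sqrt(58))*(1/63) = 16*sqrt(58)/21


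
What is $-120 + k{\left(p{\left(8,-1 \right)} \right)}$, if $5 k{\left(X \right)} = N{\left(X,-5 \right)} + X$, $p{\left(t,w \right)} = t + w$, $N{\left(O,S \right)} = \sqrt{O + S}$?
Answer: $- \frac{593}{5} + \frac{\sqrt{2}}{5} \approx -118.32$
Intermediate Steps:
$k{\left(X \right)} = \frac{X}{5} + \frac{\sqrt{-5 + X}}{5}$ ($k{\left(X \right)} = \frac{\sqrt{X - 5} + X}{5} = \frac{\sqrt{-5 + X} + X}{5} = \frac{X + \sqrt{-5 + X}}{5} = \frac{X}{5} + \frac{\sqrt{-5 + X}}{5}$)
$-120 + k{\left(p{\left(8,-1 \right)} \right)} = -120 + \left(\frac{8 - 1}{5} + \frac{\sqrt{-5 + \left(8 - 1\right)}}{5}\right) = -120 + \left(\frac{1}{5} \cdot 7 + \frac{\sqrt{-5 + 7}}{5}\right) = -120 + \left(\frac{7}{5} + \frac{\sqrt{2}}{5}\right) = - \frac{593}{5} + \frac{\sqrt{2}}{5}$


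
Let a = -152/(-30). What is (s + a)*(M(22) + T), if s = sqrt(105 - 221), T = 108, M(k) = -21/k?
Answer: 5966/11 + 2355*I*sqrt(29)/11 ≈ 542.36 + 1152.9*I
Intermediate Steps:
s = 2*I*sqrt(29) (s = sqrt(-116) = 2*I*sqrt(29) ≈ 10.77*I)
a = 76/15 (a = -152*(-1/30) = 76/15 ≈ 5.0667)
(s + a)*(M(22) + T) = (2*I*sqrt(29) + 76/15)*(-21/22 + 108) = (76/15 + 2*I*sqrt(29))*(-21*1/22 + 108) = (76/15 + 2*I*sqrt(29))*(-21/22 + 108) = (76/15 + 2*I*sqrt(29))*(2355/22) = 5966/11 + 2355*I*sqrt(29)/11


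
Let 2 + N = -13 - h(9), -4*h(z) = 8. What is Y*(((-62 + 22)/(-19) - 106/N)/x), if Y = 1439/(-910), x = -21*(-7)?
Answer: -260459/2360085 ≈ -0.11036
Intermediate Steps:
h(z) = -2 (h(z) = -¼*8 = -2)
N = -13 (N = -2 + (-13 - 1*(-2)) = -2 + (-13 + 2) = -2 - 11 = -13)
x = 147
Y = -1439/910 (Y = 1439*(-1/910) = -1439/910 ≈ -1.5813)
Y*(((-62 + 22)/(-19) - 106/N)/x) = -1439*((-62 + 22)/(-19) - 106/(-13))/(910*147) = -1439*(-40*(-1/19) - 106*(-1/13))/(910*147) = -1439*(40/19 + 106/13)/(910*147) = -260459/(16055*147) = -1439/910*362/5187 = -260459/2360085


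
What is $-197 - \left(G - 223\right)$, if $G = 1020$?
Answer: $-994$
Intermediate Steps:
$-197 - \left(G - 223\right) = -197 - \left(1020 - 223\right) = -197 - 797 = -994$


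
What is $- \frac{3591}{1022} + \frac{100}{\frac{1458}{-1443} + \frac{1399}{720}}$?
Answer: $\frac{4890573513}{47157854} \approx 103.71$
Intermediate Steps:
$- \frac{3591}{1022} + \frac{100}{\frac{1458}{-1443} + \frac{1399}{720}} = \left(-3591\right) \frac{1}{1022} + \frac{100}{1458 \left(- \frac{1}{1443}\right) + 1399 \cdot \frac{1}{720}} = - \frac{513}{146} + \frac{100}{- \frac{486}{481} + \frac{1399}{720}} = - \frac{513}{146} + \frac{100}{\frac{322999}{346320}} = - \frac{513}{146} + 100 \cdot \frac{346320}{322999} = - \frac{513}{146} + \frac{34632000}{322999} = \frac{4890573513}{47157854}$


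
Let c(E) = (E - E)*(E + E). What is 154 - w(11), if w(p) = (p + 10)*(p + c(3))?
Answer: -77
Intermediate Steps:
c(E) = 0 (c(E) = 0*(2*E) = 0)
w(p) = p*(10 + p) (w(p) = (p + 10)*(p + 0) = (10 + p)*p = p*(10 + p))
154 - w(11) = 154 - 11*(10 + 11) = 154 - 11*21 = 154 - 1*231 = 154 - 231 = -77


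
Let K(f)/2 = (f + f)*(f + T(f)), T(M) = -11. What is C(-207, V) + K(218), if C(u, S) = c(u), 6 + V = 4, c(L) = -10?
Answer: 180494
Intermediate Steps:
K(f) = 4*f*(-11 + f) (K(f) = 2*((f + f)*(f - 11)) = 2*((2*f)*(-11 + f)) = 2*(2*f*(-11 + f)) = 4*f*(-11 + f))
V = -2 (V = -6 + 4 = -2)
C(u, S) = -10
C(-207, V) + K(218) = -10 + 4*218*(-11 + 218) = -10 + 4*218*207 = -10 + 180504 = 180494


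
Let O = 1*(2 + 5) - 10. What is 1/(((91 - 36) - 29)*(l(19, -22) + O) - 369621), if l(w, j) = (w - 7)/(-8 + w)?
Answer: -11/4066377 ≈ -2.7051e-6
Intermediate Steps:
O = -3 (O = 1*7 - 10 = 7 - 10 = -3)
l(w, j) = (-7 + w)/(-8 + w)
1/(((91 - 36) - 29)*(l(19, -22) + O) - 369621) = 1/(((91 - 36) - 29)*((-7 + 19)/(-8 + 19) - 3) - 369621) = 1/((55 - 29)*(12/11 - 3) - 369621) = 1/(26*((1/11)*12 - 3) - 369621) = 1/(26*(12/11 - 3) - 369621) = 1/(26*(-21/11) - 369621) = 1/(-546/11 - 369621) = 1/(-4066377/11) = -11/4066377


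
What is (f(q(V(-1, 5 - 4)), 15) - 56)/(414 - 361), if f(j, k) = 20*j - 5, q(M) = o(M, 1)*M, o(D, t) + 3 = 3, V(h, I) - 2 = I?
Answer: -61/53 ≈ -1.1509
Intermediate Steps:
V(h, I) = 2 + I
o(D, t) = 0 (o(D, t) = -3 + 3 = 0)
q(M) = 0 (q(M) = 0*M = 0)
f(j, k) = -5 + 20*j
(f(q(V(-1, 5 - 4)), 15) - 56)/(414 - 361) = ((-5 + 20*0) - 56)/(414 - 361) = ((-5 + 0) - 56)/53 = (-5 - 56)*(1/53) = -61*1/53 = -61/53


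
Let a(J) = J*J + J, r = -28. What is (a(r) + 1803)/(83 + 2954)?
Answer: 2559/3037 ≈ 0.84261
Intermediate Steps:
a(J) = J + J**2 (a(J) = J**2 + J = J + J**2)
(a(r) + 1803)/(83 + 2954) = (-28*(1 - 28) + 1803)/(83 + 2954) = (-28*(-27) + 1803)/3037 = (756 + 1803)*(1/3037) = 2559*(1/3037) = 2559/3037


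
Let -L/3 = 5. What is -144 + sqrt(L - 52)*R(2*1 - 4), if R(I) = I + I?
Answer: -144 - 4*I*sqrt(67) ≈ -144.0 - 32.741*I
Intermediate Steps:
L = -15 (L = -3*5 = -15)
R(I) = 2*I
-144 + sqrt(L - 52)*R(2*1 - 4) = -144 + sqrt(-15 - 52)*(2*(2*1 - 4)) = -144 + sqrt(-67)*(2*(2 - 4)) = -144 + (I*sqrt(67))*(2*(-2)) = -144 + (I*sqrt(67))*(-4) = -144 - 4*I*sqrt(67)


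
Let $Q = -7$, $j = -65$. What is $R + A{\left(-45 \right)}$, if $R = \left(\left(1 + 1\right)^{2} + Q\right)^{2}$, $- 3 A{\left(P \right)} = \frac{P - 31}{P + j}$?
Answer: $\frac{1447}{165} \approx 8.7697$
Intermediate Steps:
$A{\left(P \right)} = - \frac{-31 + P}{3 \left(-65 + P\right)}$ ($A{\left(P \right)} = - \frac{\left(P - 31\right) \frac{1}{P - 65}}{3} = - \frac{\left(-31 + P\right) \frac{1}{-65 + P}}{3} = - \frac{\frac{1}{-65 + P} \left(-31 + P\right)}{3} = - \frac{-31 + P}{3 \left(-65 + P\right)}$)
$R = 9$ ($R = \left(\left(1 + 1\right)^{2} - 7\right)^{2} = \left(2^{2} - 7\right)^{2} = \left(4 - 7\right)^{2} = \left(-3\right)^{2} = 9$)
$R + A{\left(-45 \right)} = 9 + \frac{31 - -45}{3 \left(-65 - 45\right)} = 9 + \frac{31 + 45}{3 \left(-110\right)} = 9 + \frac{1}{3} \left(- \frac{1}{110}\right) 76 = 9 - \frac{38}{165} = \frac{1447}{165}$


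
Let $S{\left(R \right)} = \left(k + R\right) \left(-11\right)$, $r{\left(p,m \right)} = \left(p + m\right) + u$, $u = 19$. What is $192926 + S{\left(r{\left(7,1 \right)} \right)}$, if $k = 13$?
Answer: $192486$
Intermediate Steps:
$r{\left(p,m \right)} = 19 + m + p$ ($r{\left(p,m \right)} = \left(p + m\right) + 19 = \left(m + p\right) + 19 = 19 + m + p$)
$S{\left(R \right)} = -143 - 11 R$ ($S{\left(R \right)} = \left(13 + R\right) \left(-11\right) = -143 - 11 R$)
$192926 + S{\left(r{\left(7,1 \right)} \right)} = 192926 - \left(143 + 11 \left(19 + 1 + 7\right)\right) = 192926 - 440 = 192486$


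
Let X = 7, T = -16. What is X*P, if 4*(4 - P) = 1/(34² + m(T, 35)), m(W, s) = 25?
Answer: 132265/4724 ≈ 27.999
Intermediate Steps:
P = 18895/4724 (P = 4 - 1/(4*(34² + 25)) = 4 - 1/(4*(1156 + 25)) = 4 - ¼/1181 = 4 - ¼*1/1181 = 4 - 1/4724 = 18895/4724 ≈ 3.9998)
X*P = 7*(18895/4724) = 132265/4724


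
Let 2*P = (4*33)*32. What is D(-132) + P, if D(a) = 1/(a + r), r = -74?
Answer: 435071/206 ≈ 2112.0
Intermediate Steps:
D(a) = 1/(-74 + a) (D(a) = 1/(a - 74) = 1/(-74 + a))
P = 2112 (P = ((4*33)*32)/2 = (132*32)/2 = (½)*4224 = 2112)
D(-132) + P = 1/(-74 - 132) + 2112 = 1/(-206) + 2112 = -1/206 + 2112 = 435071/206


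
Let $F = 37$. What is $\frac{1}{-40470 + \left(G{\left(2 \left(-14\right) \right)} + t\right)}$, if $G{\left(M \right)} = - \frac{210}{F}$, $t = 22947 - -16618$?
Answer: $- \frac{37}{33695} \approx -0.0010981$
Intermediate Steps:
$t = 39565$ ($t = 22947 + 16618 = 39565$)
$G{\left(M \right)} = - \frac{210}{37}$
$\frac{1}{-40470 + \left(G{\left(2 \left(-14\right) \right)} + t\right)} = \frac{1}{-40470 + \left(- \frac{210}{37} + 39565\right)} = \frac{1}{-40470 + \frac{1463695}{37}} = \frac{1}{- \frac{33695}{37}} = - \frac{37}{33695}$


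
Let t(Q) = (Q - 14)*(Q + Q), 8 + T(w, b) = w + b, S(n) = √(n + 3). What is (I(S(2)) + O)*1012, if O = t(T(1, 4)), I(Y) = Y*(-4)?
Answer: 103224 - 4048*√5 ≈ 94172.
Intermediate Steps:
S(n) = √(3 + n)
I(Y) = -4*Y
T(w, b) = -8 + b + w (T(w, b) = -8 + (w + b) = -8 + (b + w) = -8 + b + w)
t(Q) = 2*Q*(-14 + Q) (t(Q) = (-14 + Q)*(2*Q) = 2*Q*(-14 + Q))
O = 102 (O = 2*(-8 + 4 + 1)*(-14 + (-8 + 4 + 1)) = 2*(-3)*(-14 - 3) = 2*(-3)*(-17) = 102)
(I(S(2)) + O)*1012 = (-4*√(3 + 2) + 102)*1012 = (-4*√5 + 102)*1012 = (102 - 4*√5)*1012 = 103224 - 4048*√5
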